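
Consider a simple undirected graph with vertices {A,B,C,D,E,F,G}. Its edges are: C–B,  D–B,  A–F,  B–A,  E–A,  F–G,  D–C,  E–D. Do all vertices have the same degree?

Degrees: A:3, B:3, C:2, D:3, E:2, F:2, G:1
Vertex G has degree 1 while A has degree 3, so the graph is not regular.

No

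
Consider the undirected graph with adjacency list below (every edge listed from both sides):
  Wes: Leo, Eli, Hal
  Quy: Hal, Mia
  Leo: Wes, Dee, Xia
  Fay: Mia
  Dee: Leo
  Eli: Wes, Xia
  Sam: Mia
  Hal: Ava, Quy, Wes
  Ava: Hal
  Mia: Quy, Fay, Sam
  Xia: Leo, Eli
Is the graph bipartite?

Color {Leo, Eli, Hal, Mia} black and {Wes, Quy, Fay, Dee, Sam, Ava, Xia} white. No edge joins two same-colored vertices, so the graph is bipartite.

Yes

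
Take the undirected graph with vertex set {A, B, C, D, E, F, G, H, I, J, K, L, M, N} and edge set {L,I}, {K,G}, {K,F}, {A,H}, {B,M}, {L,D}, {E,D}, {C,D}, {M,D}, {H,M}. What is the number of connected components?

4

Component: {J}
Component: {N}
Component: {F, G, K}
Component: {A, B, C, D, E, H, I, L, M}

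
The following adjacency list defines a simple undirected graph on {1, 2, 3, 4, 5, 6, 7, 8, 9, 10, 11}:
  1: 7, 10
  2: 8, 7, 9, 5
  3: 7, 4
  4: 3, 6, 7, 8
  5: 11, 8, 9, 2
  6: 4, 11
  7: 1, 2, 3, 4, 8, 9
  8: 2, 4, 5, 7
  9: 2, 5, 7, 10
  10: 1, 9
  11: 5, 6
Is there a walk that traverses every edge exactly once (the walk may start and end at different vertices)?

Degrees: 1:2, 2:4, 3:2, 4:4, 5:4, 6:2, 7:6, 8:4, 9:4, 10:2, 11:2
Odd-degree vertices: none (0 total).
The non-isolated vertices are connected and exactly 0 have odd degree, so an Eulerian trail exists.

Yes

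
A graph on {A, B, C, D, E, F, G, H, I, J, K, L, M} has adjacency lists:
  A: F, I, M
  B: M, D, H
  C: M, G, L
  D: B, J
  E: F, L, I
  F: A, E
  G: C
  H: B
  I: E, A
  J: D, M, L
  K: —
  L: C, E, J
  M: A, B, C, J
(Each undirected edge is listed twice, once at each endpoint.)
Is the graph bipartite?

Yes

A valid 2-coloring puts {D, F, G, H, I, K, L, M} on one side and {A, B, C, E, J} on the other; every edge crosses between the two sides.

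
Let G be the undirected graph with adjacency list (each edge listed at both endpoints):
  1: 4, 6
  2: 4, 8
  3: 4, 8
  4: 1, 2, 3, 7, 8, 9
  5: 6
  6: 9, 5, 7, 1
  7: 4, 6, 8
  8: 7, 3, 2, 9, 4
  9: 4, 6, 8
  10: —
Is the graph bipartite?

The cycle 4-8-9-4 has length 3, which is odd, so the graph is not bipartite.

No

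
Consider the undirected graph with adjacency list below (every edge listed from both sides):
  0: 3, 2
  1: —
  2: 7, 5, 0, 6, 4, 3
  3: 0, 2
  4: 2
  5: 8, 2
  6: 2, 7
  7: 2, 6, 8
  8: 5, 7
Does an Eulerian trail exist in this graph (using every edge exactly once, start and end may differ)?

Yes

Degrees: 0:2, 1:0, 2:6, 3:2, 4:1, 5:2, 6:2, 7:3, 8:2
Odd-degree vertices: 4, 7 (2 total).
The non-isolated vertices are connected and exactly 2 have odd degree, so an Eulerian trail exists (from 4 to 7).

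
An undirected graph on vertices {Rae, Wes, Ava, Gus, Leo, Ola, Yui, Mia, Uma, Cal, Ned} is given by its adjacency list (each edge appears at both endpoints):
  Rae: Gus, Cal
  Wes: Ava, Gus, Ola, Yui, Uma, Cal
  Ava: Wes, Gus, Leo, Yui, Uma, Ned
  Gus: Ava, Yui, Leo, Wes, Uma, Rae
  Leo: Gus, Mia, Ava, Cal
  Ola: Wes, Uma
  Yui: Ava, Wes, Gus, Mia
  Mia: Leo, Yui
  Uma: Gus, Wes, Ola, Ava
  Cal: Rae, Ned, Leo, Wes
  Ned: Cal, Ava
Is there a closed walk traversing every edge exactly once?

Degrees: Rae:2, Wes:6, Ava:6, Gus:6, Leo:4, Ola:2, Yui:4, Mia:2, Uma:4, Cal:4, Ned:2
Every vertex has even degree and the edges form a single connected piece, so an Eulerian circuit exists.

Yes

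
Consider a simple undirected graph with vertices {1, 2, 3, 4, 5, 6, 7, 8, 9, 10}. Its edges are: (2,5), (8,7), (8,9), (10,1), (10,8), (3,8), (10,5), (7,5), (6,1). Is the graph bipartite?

Yes

Partition the vertices as {2, 3, 4, 6, 7, 9, 10} vs {1, 5, 8}. Each listed edge has one endpoint in each part, so the graph is bipartite.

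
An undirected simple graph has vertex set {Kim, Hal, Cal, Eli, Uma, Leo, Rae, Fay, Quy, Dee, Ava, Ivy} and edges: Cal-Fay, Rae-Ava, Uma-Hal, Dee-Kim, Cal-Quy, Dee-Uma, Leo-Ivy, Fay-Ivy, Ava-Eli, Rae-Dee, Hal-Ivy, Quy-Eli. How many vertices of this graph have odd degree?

4

Degrees: Kim:1, Hal:2, Cal:2, Eli:2, Uma:2, Leo:1, Rae:2, Fay:2, Quy:2, Dee:3, Ava:2, Ivy:3
Odd-degree vertices: Kim, Leo, Dee, Ivy.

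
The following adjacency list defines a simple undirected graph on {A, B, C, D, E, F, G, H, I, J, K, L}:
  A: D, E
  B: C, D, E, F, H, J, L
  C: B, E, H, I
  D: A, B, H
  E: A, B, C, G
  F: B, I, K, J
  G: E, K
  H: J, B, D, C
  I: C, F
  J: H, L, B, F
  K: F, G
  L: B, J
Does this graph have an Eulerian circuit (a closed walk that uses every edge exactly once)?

Degrees: A:2, B:7, C:4, D:3, E:4, F:4, G:2, H:4, I:2, J:4, K:2, L:2
Vertices with odd degree: B, D. An Eulerian circuit requires all degrees even.

No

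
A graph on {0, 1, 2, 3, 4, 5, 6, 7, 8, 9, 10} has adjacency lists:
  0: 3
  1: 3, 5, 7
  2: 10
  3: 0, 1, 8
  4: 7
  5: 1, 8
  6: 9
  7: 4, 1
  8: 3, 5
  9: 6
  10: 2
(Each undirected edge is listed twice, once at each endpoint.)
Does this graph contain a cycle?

The graph has 11 vertices, 9 edges, and 3 connected components.
Since 9 > 11 - 3, a cycle must exist; for instance 3-1-5-8-3.

Yes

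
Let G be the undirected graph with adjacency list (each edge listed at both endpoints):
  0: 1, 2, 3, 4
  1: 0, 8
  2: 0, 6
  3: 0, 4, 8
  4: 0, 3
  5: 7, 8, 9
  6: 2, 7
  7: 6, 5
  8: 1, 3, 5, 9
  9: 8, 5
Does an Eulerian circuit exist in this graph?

No

Degrees: 0:4, 1:2, 2:2, 3:3, 4:2, 5:3, 6:2, 7:2, 8:4, 9:2
Vertices with odd degree: 3, 5. An Eulerian circuit requires all degrees even.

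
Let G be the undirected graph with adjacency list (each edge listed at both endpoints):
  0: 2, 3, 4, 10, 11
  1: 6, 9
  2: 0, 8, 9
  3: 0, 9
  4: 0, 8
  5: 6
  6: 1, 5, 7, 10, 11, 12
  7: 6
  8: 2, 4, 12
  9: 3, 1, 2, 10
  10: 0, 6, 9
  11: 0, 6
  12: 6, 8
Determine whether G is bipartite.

Yes

A valid 2-coloring puts {1, 2, 3, 4, 5, 7, 10, 11, 12} on one side and {0, 6, 8, 9} on the other; every edge crosses between the two sides.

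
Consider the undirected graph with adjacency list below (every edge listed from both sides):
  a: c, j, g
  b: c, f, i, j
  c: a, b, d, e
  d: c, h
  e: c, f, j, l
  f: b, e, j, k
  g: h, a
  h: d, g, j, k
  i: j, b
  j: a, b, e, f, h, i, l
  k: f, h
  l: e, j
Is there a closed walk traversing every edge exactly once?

No

Degrees: a:3, b:4, c:4, d:2, e:4, f:4, g:2, h:4, i:2, j:7, k:2, l:2
a, j have odd degree; an Eulerian circuit needs every degree to be even, so none exists.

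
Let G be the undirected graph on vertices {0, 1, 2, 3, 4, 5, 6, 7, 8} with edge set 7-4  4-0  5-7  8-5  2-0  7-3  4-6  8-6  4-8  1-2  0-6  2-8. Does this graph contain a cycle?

Yes

The graph has 9 vertices, 12 edges, and 1 connected component.
One cycle is 0-2-8-5-7-4-0.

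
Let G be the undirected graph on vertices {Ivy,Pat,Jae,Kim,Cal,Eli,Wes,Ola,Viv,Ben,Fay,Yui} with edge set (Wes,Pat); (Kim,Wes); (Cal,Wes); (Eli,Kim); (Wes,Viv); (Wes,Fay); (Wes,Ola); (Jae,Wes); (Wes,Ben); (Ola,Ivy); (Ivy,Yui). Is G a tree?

The graph has 12 vertices and 11 edges.
It is connected with exactly 11 edges, hence acyclic — it is a tree.

Yes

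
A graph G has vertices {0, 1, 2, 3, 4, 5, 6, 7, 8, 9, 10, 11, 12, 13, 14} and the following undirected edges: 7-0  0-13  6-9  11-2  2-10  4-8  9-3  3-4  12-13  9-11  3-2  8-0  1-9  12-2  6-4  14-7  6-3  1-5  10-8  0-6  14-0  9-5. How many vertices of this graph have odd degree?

4

Degrees: 0:5, 1:2, 2:4, 3:4, 4:3, 5:2, 6:4, 7:2, 8:3, 9:5, 10:2, 11:2, 12:2, 13:2, 14:2
Odd-degree vertices: 0, 4, 8, 9.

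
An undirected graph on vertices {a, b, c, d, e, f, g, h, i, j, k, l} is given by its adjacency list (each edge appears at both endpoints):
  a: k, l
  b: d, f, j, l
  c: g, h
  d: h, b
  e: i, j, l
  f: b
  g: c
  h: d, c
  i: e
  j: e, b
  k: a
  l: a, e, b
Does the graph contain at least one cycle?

Yes

|V| = 12, |E| = 12, number of components = 1.
One cycle is l-b-j-e-l.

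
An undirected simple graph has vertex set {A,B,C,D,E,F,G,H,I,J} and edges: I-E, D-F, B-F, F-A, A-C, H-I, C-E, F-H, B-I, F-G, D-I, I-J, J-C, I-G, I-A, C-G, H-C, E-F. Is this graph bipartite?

Yes

A valid 2-coloring puts {C, F, I} on one side and {A, B, D, E, G, H, J} on the other; every edge crosses between the two sides.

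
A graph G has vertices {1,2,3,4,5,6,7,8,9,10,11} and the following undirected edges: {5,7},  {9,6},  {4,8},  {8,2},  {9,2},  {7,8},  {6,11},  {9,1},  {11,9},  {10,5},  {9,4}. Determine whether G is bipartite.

No

The cycle 6-9-11-6 has length 3, which is odd, so the graph is not bipartite.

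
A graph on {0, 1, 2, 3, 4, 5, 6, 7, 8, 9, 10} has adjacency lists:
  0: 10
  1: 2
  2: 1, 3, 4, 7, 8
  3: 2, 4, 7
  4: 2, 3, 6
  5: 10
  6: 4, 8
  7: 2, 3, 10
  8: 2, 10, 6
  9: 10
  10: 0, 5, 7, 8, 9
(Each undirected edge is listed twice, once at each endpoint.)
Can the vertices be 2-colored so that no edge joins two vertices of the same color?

The cycle 7-3-2-7 has length 3, which is odd, so the graph is not bipartite.

No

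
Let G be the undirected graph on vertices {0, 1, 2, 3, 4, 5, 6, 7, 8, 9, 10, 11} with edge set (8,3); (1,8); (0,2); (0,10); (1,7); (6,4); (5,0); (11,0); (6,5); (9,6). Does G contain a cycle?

|V| = 12, |E| = 10, number of components = 2.
A forest on 12 vertices with 2 components has exactly 10 edges, which matches — so no cycle.

No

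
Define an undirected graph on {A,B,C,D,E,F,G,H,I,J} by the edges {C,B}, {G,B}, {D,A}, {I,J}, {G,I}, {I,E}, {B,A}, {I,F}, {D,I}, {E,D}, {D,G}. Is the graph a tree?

|V| = 10, |E| = 11.
It is not connected, so it is not a tree.

No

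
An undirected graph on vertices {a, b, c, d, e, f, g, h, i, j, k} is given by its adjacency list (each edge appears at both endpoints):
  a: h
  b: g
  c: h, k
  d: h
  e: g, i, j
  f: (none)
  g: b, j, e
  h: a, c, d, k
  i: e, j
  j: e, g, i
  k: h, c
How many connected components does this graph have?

Component: {f}
Component: {a, c, d, h, k}
Component: {b, e, g, i, j}

3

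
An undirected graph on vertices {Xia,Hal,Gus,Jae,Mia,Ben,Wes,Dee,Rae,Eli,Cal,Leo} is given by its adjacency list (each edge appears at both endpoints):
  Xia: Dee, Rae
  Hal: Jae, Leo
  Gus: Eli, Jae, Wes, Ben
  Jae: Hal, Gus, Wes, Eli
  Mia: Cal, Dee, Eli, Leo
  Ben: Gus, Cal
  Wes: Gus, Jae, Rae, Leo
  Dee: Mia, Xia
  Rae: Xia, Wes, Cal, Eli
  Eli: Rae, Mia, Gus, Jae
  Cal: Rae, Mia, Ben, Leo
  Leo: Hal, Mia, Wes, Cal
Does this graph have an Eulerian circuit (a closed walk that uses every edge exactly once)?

Degrees: Xia:2, Hal:2, Gus:4, Jae:4, Mia:4, Ben:2, Wes:4, Dee:2, Rae:4, Eli:4, Cal:4, Leo:4
All degrees are even and the non-isolated vertices are connected — an Eulerian circuit exists.

Yes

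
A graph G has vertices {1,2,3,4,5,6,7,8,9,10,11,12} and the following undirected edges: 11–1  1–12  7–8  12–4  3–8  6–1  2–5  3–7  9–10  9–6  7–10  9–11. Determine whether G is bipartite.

No

The cycle 3-8-7-3 has length 3, which is odd, so the graph is not bipartite.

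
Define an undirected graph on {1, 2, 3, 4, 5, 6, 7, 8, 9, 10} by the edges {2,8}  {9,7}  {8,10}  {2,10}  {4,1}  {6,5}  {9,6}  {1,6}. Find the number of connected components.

Component: {3}
Component: {2, 8, 10}
Component: {1, 4, 5, 6, 7, 9}

3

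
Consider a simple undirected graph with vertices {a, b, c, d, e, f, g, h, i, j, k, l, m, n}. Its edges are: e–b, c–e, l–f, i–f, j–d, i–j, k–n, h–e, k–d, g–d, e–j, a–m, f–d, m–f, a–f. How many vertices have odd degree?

Degrees: a:2, b:1, c:1, d:4, e:4, f:5, g:1, h:1, i:2, j:3, k:2, l:1, m:2, n:1
Odd-degree vertices: b, c, f, g, h, j, l, n.

8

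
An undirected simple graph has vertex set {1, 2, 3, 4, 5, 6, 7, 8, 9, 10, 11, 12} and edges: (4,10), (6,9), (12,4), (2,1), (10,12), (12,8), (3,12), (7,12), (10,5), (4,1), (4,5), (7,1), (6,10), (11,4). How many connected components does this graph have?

1

Component: {1, 2, 3, 4, 5, 6, 7, 8, 9, 10, 11, 12}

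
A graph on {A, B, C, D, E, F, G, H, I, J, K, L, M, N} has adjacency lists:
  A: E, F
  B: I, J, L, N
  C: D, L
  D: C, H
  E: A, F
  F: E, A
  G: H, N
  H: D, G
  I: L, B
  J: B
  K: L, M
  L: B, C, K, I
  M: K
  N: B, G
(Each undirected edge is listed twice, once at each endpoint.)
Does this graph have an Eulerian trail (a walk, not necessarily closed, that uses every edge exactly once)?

No

Degrees: A:2, B:4, C:2, D:2, E:2, F:2, G:2, H:2, I:2, J:1, K:2, L:4, M:1, N:2
Odd-degree vertices: J, M (2 total).
The edges lie in more than one component, so no single trail can cover them all.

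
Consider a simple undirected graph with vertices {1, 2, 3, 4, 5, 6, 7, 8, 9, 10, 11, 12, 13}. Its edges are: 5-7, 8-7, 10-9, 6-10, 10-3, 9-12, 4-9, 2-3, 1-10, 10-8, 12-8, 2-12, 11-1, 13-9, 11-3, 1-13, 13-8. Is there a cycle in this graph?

The graph has 13 vertices, 17 edges, and 1 connected component.
Since 17 > 13 - 1, a cycle must exist; for instance 10-8-13-9-10.

Yes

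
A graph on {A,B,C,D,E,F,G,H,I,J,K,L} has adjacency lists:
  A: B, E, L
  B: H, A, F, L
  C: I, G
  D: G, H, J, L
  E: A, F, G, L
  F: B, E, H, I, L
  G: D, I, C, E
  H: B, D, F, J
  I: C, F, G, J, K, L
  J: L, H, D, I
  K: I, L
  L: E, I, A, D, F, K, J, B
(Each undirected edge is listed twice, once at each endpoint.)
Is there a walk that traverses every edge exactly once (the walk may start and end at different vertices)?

Yes

Degrees: A:3, B:4, C:2, D:4, E:4, F:5, G:4, H:4, I:6, J:4, K:2, L:8
Odd-degree vertices: A, F (2 total).
The non-isolated vertices are connected and exactly 2 have odd degree, so an Eulerian trail exists (from A to F).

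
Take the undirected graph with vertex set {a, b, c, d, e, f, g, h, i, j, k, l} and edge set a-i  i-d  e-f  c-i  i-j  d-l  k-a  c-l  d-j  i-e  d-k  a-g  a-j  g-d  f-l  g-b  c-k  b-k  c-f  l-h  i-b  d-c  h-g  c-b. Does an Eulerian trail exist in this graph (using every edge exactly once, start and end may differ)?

Yes

Degrees: a:4, b:4, c:6, d:6, e:2, f:3, g:4, h:2, i:6, j:3, k:4, l:4
Odd-degree vertices: f, j (2 total).
The non-isolated vertices are connected and exactly 2 have odd degree, so an Eulerian trail exists (from f to j).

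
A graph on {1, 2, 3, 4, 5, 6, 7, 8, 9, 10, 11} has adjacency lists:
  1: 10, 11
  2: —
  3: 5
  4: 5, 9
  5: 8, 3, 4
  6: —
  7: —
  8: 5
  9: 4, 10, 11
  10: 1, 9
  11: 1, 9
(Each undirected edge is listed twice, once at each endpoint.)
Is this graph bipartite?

Partition the vertices as {2, 3, 4, 6, 7, 8, 10, 11} vs {1, 5, 9}. Each listed edge has one endpoint in each part, so the graph is bipartite.

Yes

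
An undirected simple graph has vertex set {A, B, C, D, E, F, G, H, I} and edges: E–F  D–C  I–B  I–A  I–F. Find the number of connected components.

Component: {G}
Component: {H}
Component: {C, D}
Component: {A, B, E, F, I}

4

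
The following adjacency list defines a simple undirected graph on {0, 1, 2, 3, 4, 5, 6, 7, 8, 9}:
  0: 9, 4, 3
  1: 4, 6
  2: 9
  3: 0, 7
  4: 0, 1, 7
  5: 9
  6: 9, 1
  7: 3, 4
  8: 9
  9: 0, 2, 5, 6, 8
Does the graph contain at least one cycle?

Yes

The graph has 10 vertices, 11 edges, and 1 connected component.
One cycle is 0-4-7-3-0.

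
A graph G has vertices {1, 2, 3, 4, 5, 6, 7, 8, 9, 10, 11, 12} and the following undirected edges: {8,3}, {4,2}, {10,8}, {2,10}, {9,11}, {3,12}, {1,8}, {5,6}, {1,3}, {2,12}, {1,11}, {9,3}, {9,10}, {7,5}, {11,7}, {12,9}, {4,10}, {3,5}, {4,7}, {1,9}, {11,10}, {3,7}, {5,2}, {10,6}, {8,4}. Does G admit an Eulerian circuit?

Degrees: 1:4, 2:4, 3:6, 4:4, 5:4, 6:2, 7:4, 8:4, 9:5, 10:6, 11:4, 12:3
Vertices with odd degree: 9, 12. An Eulerian circuit requires all degrees even.

No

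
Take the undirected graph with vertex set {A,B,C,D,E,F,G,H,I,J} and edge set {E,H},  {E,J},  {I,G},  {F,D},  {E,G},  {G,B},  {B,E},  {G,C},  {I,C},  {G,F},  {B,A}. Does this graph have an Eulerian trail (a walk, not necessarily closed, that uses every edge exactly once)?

No

Degrees: A:1, B:3, C:2, D:1, E:4, F:2, G:5, H:1, I:2, J:1
Odd-degree vertices: A, B, D, G, H, J (6 total).
An Eulerian trail requires 0 or 2 odd-degree vertices; here there are 6.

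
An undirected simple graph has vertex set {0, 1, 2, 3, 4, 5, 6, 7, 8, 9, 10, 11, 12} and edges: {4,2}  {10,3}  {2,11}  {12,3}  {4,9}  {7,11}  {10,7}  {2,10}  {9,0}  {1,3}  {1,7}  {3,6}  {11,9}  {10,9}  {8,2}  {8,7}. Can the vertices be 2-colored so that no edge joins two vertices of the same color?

Color {2, 3, 5, 7, 9} black and {0, 1, 4, 6, 8, 10, 11, 12} white. No edge joins two same-colored vertices, so the graph is bipartite.

Yes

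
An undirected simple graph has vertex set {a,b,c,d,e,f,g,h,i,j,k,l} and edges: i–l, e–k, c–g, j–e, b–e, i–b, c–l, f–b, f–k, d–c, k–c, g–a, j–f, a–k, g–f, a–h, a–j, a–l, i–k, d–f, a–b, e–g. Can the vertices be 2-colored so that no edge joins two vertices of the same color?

Yes

Partition the vertices as {b, d, g, h, j, k, l} vs {a, c, e, f, i}. Each listed edge has one endpoint in each part, so the graph is bipartite.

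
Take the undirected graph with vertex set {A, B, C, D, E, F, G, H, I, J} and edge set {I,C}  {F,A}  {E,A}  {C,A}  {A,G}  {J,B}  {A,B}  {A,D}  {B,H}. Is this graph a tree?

Yes

The graph has 10 vertices and 9 edges.
Connected and |E| = |V| - 1, which characterizes a tree.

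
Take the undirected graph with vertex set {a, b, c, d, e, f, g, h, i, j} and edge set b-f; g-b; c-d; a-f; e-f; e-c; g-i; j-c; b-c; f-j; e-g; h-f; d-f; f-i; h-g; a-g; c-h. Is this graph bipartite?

Color {c, f, g} black and {a, b, d, e, h, i, j} white. No edge joins two same-colored vertices, so the graph is bipartite.

Yes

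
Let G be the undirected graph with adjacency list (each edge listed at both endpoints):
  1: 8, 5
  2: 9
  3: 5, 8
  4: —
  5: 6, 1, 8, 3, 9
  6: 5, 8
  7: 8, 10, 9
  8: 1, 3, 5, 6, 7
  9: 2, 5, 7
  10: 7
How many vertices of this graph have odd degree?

Degrees: 1:2, 2:1, 3:2, 4:0, 5:5, 6:2, 7:3, 8:5, 9:3, 10:1
Odd-degree vertices: 2, 5, 7, 8, 9, 10.

6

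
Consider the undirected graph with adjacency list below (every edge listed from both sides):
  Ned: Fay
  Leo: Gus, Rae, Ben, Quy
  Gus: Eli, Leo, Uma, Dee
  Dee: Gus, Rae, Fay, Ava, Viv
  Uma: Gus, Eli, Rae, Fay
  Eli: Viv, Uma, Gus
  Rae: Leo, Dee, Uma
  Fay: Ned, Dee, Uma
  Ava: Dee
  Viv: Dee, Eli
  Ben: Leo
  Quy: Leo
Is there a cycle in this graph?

Yes

|V| = 12, |E| = 16, number of components = 1.
Since 16 > 12 - 1, a cycle must exist; for instance Gus-Dee-Viv-Eli-Gus.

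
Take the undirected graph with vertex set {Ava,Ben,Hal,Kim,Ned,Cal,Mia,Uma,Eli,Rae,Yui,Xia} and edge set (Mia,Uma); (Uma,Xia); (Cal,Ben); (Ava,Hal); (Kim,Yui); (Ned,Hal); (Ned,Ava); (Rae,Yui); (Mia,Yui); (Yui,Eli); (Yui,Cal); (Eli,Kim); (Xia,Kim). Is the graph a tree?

No

|V| = 12, |E| = 13.
It splits into 2 components, so it cannot be a tree.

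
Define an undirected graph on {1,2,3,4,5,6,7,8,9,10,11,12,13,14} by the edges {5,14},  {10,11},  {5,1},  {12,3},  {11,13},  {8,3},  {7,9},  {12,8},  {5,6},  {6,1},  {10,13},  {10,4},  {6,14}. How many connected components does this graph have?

Component: {2}
Component: {7, 9}
Component: {3, 8, 12}
Component: {1, 5, 6, 14}
Component: {4, 10, 11, 13}

5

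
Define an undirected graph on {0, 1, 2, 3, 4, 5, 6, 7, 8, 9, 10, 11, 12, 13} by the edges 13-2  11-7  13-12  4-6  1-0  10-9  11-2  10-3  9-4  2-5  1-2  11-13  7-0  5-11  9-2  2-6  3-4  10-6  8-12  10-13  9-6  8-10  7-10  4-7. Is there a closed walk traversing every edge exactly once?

Yes

Degrees: 0:2, 1:2, 2:6, 3:2, 4:4, 5:2, 6:4, 7:4, 8:2, 9:4, 10:6, 11:4, 12:2, 13:4
All degrees are even and the non-isolated vertices are connected — an Eulerian circuit exists.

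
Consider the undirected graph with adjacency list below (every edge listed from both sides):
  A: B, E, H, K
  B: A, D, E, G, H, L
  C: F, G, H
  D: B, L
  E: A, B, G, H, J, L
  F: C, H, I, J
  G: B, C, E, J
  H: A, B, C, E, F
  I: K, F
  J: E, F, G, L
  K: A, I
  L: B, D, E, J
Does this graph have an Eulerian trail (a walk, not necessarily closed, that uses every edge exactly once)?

Degrees: A:4, B:6, C:3, D:2, E:6, F:4, G:4, H:5, I:2, J:4, K:2, L:4
Odd-degree vertices: C, H (2 total).
The non-isolated vertices are connected and exactly 2 have odd degree, so an Eulerian trail exists (from C to H).

Yes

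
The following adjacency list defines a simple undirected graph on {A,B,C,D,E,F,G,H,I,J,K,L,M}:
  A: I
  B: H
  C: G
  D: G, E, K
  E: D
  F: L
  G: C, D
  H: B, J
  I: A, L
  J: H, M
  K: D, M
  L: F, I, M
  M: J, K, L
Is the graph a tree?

Yes

The graph has 13 vertices and 12 edges.
Connected and |E| = |V| - 1, which characterizes a tree.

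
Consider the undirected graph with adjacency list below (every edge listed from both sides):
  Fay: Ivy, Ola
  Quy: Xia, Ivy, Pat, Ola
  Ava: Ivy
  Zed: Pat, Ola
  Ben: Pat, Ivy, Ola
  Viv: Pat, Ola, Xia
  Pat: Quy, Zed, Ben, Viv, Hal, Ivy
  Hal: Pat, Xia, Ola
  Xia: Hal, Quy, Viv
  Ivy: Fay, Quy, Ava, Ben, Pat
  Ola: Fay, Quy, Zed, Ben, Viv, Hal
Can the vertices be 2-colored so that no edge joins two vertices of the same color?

No

Ivy-Pat-Quy-Ivy is an odd cycle (length 3), and a bipartite graph can contain only even cycles.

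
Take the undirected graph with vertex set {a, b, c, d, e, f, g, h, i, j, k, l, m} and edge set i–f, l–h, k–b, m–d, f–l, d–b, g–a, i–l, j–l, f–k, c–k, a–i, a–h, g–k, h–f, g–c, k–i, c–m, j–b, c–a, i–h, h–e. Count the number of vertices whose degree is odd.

Degrees: a:4, b:3, c:4, d:2, e:1, f:4, g:3, h:5, i:5, j:2, k:5, l:4, m:2
Odd-degree vertices: b, e, g, h, i, k.

6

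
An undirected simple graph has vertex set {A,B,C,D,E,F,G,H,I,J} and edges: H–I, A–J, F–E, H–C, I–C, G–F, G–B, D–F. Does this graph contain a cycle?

The graph has 10 vertices, 8 edges, and 3 connected components.
One cycle is C-I-H-C.

Yes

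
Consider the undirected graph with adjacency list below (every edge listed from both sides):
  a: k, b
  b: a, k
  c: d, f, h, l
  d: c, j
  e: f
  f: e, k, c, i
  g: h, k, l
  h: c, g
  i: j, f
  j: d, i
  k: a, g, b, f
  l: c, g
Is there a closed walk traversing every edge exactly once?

Degrees: a:2, b:2, c:4, d:2, e:1, f:4, g:3, h:2, i:2, j:2, k:4, l:2
e, g have odd degree; an Eulerian circuit needs every degree to be even, so none exists.

No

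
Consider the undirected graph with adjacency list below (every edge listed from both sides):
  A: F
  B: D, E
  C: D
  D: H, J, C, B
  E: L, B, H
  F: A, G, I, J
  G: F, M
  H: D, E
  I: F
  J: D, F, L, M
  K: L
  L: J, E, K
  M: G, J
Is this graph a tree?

|V| = 13, |E| = 15.
A tree on 13 vertices has exactly 12 edges; this graph has 15, so it contains a cycle and is not a tree.

No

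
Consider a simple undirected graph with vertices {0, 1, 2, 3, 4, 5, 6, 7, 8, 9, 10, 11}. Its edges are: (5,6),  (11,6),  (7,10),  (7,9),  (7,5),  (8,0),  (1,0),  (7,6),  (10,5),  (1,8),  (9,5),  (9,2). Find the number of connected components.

4

Component: {3}
Component: {4}
Component: {0, 1, 8}
Component: {2, 5, 6, 7, 9, 10, 11}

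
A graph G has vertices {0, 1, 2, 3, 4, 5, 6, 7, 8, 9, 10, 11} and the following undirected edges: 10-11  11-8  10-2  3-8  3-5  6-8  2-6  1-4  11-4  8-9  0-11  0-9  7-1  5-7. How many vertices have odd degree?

0

Degrees: 0:2, 1:2, 2:2, 3:2, 4:2, 5:2, 6:2, 7:2, 8:4, 9:2, 10:2, 11:4
Odd-degree vertices: none.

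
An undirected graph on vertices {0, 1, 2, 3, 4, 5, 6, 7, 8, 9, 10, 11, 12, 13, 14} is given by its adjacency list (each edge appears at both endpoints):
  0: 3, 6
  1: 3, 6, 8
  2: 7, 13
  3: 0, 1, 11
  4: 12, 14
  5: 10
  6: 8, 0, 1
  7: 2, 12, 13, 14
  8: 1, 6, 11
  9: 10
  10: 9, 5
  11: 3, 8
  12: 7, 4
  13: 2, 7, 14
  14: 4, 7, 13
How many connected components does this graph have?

3

Component: {5, 9, 10}
Component: {0, 1, 3, 6, 8, 11}
Component: {2, 4, 7, 12, 13, 14}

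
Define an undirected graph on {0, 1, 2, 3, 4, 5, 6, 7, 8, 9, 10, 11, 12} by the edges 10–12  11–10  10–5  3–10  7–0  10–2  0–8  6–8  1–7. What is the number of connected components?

Component: {4}
Component: {9}
Component: {0, 1, 6, 7, 8}
Component: {2, 3, 5, 10, 11, 12}

4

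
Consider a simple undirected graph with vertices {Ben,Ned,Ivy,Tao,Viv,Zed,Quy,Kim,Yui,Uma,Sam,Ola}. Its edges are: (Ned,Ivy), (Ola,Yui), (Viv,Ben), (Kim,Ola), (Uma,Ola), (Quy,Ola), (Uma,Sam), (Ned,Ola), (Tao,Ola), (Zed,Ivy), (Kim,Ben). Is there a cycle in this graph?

|V| = 12, |E| = 11, number of components = 1.
A forest on 12 vertices with 1 component has exactly 11 edges, which matches — so no cycle.

No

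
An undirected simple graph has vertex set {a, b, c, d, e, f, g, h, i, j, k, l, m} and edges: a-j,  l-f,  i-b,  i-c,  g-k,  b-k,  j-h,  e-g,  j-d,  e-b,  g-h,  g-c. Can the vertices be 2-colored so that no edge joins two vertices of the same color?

g-c-i-b-k-g is an odd cycle (length 5), and a bipartite graph can contain only even cycles.

No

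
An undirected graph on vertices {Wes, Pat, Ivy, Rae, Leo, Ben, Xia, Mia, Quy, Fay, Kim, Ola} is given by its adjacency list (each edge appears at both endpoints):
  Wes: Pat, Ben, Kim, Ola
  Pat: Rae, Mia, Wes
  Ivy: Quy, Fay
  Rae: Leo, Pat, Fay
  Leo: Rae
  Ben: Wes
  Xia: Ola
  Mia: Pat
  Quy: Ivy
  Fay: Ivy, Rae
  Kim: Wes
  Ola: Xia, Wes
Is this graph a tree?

The graph has 12 vertices and 11 edges.
Connected and |E| = |V| - 1, which characterizes a tree.

Yes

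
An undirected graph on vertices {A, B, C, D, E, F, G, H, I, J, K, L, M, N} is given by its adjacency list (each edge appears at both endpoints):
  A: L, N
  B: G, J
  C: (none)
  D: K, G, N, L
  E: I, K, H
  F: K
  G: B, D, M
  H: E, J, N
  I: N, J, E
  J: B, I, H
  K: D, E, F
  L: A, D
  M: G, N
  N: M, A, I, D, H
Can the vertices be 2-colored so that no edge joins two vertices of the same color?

No

The cycle D-K-E-H-N-D has length 5, which is odd, so the graph is not bipartite.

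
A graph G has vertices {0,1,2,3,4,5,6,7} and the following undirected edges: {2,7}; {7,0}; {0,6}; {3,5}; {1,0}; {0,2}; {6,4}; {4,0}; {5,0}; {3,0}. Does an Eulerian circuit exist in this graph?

Degrees: 0:7, 1:1, 2:2, 3:2, 4:2, 5:2, 6:2, 7:2
0, 1 have odd degree; an Eulerian circuit needs every degree to be even, so none exists.

No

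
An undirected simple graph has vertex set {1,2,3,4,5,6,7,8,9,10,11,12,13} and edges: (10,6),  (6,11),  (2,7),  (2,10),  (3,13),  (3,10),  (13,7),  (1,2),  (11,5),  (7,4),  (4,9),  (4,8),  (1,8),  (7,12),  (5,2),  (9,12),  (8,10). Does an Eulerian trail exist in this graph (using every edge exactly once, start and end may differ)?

Degrees: 1:2, 2:4, 3:2, 4:3, 5:2, 6:2, 7:4, 8:3, 9:2, 10:4, 11:2, 12:2, 13:2
Odd-degree vertices: 4, 8 (2 total).
With 2 odd-degree vertices and all edges in one connected piece, an Eulerian trail exists (from 4 to 8).

Yes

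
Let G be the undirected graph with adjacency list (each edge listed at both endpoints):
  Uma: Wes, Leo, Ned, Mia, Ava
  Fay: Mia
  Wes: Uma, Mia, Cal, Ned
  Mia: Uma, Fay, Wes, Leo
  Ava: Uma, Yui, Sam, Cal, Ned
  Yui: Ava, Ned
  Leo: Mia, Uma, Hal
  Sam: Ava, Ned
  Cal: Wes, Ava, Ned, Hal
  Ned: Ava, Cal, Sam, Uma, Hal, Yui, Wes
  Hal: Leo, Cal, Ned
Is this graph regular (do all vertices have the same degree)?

No

Degrees: Uma:5, Fay:1, Wes:4, Mia:4, Ava:5, Yui:2, Leo:3, Sam:2, Cal:4, Ned:7, Hal:3
Vertex Fay has degree 1 while Ned has degree 7, so the graph is not regular.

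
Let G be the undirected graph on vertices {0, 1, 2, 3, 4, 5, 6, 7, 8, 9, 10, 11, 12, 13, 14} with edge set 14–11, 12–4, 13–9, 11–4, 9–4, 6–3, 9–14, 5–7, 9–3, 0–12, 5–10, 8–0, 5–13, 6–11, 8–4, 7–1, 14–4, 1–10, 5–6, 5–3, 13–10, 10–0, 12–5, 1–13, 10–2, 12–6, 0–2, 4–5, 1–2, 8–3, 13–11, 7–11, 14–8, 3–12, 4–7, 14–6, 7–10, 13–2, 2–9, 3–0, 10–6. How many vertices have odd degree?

10

Degrees: 0:5, 1:4, 2:5, 3:6, 4:7, 5:7, 6:6, 7:5, 8:4, 9:5, 10:7, 11:5, 12:5, 13:6, 14:5
Odd-degree vertices: 0, 2, 4, 5, 7, 9, 10, 11, 12, 14.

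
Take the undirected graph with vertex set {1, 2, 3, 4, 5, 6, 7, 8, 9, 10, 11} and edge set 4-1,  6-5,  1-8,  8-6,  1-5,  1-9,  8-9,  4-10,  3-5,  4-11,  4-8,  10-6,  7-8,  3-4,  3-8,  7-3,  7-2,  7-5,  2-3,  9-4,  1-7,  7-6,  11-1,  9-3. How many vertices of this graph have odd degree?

0

Degrees: 1:6, 2:2, 3:6, 4:6, 5:4, 6:4, 7:6, 8:6, 9:4, 10:2, 11:2
Odd-degree vertices: none.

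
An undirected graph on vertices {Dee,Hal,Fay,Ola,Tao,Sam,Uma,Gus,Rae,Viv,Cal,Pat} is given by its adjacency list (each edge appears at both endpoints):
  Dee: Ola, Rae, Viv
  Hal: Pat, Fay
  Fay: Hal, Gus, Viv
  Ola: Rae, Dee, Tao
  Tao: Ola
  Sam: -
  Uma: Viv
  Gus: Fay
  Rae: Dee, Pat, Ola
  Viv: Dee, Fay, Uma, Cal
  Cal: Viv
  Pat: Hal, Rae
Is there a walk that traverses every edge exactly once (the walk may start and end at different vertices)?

No

Degrees: Dee:3, Hal:2, Fay:3, Ola:3, Tao:1, Sam:0, Uma:1, Gus:1, Rae:3, Viv:4, Cal:1, Pat:2
Odd-degree vertices: Dee, Fay, Ola, Tao, Uma, Gus, Rae, Cal (8 total).
With 8 odd-degree vertices (more than two), no single trail can use every edge.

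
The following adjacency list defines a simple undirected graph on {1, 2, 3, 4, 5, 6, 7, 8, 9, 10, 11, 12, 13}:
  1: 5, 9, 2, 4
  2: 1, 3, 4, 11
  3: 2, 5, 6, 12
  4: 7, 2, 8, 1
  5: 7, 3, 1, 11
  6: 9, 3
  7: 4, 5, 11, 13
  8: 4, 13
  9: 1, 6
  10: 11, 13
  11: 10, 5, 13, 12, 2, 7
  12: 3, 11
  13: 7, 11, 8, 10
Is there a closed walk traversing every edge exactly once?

Yes

Degrees: 1:4, 2:4, 3:4, 4:4, 5:4, 6:2, 7:4, 8:2, 9:2, 10:2, 11:6, 12:2, 13:4
Every vertex has even degree and the edges form a single connected piece, so an Eulerian circuit exists.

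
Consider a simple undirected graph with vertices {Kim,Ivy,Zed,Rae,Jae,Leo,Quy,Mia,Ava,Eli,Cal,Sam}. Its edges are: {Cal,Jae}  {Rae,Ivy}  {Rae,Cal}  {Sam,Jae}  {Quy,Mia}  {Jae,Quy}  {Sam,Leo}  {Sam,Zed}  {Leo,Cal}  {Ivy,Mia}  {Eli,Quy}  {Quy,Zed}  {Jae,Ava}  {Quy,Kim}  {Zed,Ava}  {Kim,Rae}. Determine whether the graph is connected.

Yes

A breadth-first search from Kim visits Kim, Quy, Rae, Zed, Mia, Eli, Jae, Ivy, Cal, Sam, Ava, Leo — all 12 vertices — so the graph is connected.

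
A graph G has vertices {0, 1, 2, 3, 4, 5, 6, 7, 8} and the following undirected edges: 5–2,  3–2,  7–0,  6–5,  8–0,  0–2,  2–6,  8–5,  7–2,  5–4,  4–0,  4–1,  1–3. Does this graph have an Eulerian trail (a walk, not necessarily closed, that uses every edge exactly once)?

Degrees: 0:4, 1:2, 2:5, 3:2, 4:3, 5:4, 6:2, 7:2, 8:2
Odd-degree vertices: 2, 4 (2 total).
The non-isolated vertices are connected and exactly 2 have odd degree, so an Eulerian trail exists (from 2 to 4).

Yes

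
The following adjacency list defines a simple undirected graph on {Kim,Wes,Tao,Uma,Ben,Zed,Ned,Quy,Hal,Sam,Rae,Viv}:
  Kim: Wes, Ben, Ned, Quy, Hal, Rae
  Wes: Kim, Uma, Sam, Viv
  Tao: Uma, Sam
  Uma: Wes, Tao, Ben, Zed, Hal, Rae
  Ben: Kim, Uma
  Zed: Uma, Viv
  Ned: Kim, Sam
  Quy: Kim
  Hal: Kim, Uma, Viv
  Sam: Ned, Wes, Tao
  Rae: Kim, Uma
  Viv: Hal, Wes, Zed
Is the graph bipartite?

A valid 2-coloring puts {Wes, Tao, Ben, Zed, Ned, Quy, Hal, Rae} on one side and {Kim, Uma, Sam, Viv} on the other; every edge crosses between the two sides.

Yes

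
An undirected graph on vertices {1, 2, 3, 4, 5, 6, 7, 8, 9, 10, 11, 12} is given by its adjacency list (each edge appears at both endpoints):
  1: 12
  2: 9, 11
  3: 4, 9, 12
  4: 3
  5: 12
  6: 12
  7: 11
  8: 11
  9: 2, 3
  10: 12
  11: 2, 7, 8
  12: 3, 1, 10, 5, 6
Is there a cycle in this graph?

No

|V| = 12, |E| = 11, number of components = 1.
Since 11 = 12 - 1, the graph is a forest and contains no cycle.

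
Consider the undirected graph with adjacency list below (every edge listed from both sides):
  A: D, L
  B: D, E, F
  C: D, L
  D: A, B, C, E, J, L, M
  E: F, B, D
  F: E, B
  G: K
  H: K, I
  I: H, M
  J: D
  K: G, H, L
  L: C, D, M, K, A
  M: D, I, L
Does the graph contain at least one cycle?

The graph has 13 vertices, 18 edges, and 1 connected component.
One cycle is L-K-H-I-M-L.

Yes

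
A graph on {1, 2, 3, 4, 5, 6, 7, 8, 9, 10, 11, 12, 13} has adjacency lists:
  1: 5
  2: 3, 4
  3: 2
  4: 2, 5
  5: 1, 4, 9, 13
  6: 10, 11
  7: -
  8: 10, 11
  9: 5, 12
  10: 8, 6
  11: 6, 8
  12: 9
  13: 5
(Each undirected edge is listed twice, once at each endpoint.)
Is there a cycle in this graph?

|V| = 13, |E| = 11, number of components = 3.
Since 11 > 13 - 3, a cycle must exist; for instance 6-10-8-11-6.

Yes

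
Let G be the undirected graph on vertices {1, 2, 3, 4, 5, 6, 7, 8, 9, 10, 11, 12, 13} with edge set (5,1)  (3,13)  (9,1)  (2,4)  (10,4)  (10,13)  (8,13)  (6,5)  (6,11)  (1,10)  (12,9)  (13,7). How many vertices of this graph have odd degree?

Degrees: 1:3, 2:1, 3:1, 4:2, 5:2, 6:2, 7:1, 8:1, 9:2, 10:3, 11:1, 12:1, 13:4
Odd-degree vertices: 1, 2, 3, 7, 8, 10, 11, 12.

8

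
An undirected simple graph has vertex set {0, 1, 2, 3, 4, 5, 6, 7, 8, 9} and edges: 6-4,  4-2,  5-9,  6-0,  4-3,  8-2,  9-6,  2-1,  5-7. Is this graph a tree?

|V| = 10, |E| = 9.
It is connected with exactly 9 edges, hence acyclic — it is a tree.

Yes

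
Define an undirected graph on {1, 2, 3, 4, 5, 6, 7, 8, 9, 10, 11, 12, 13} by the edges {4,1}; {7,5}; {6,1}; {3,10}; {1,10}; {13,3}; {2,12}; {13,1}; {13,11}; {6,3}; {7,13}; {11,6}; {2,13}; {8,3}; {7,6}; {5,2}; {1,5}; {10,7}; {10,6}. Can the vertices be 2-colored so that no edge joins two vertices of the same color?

No

1-10-6-1 is an odd cycle (length 3), and a bipartite graph can contain only even cycles.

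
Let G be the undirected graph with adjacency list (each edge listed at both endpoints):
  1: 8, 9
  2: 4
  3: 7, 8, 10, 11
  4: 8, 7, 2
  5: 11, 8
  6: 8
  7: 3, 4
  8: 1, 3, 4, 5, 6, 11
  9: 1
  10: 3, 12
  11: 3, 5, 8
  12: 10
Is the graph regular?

No

Degrees: 1:2, 2:1, 3:4, 4:3, 5:2, 6:1, 7:2, 8:6, 9:1, 10:2, 11:3, 12:1
Degrees are not all equal (e.g. deg(2)=1 but deg(8)=6); not regular.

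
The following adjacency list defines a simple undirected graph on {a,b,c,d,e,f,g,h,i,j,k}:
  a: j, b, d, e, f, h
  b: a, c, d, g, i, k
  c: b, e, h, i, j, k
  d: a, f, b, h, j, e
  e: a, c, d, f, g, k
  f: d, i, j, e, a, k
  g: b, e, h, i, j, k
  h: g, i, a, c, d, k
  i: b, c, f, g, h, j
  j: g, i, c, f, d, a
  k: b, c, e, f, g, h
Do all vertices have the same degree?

Yes

Degrees: a:6, b:6, c:6, d:6, e:6, f:6, g:6, h:6, i:6, j:6, k:6
All degrees equal 6; the graph is regular.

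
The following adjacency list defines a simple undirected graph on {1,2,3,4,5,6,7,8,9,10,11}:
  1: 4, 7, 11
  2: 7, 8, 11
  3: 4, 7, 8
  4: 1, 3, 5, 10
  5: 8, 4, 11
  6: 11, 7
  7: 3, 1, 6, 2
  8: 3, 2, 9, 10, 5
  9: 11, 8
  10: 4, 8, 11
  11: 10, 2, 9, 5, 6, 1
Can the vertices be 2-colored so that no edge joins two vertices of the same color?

Partition the vertices as {4, 7, 8, 11} vs {1, 2, 3, 5, 6, 9, 10}. Each listed edge has one endpoint in each part, so the graph is bipartite.

Yes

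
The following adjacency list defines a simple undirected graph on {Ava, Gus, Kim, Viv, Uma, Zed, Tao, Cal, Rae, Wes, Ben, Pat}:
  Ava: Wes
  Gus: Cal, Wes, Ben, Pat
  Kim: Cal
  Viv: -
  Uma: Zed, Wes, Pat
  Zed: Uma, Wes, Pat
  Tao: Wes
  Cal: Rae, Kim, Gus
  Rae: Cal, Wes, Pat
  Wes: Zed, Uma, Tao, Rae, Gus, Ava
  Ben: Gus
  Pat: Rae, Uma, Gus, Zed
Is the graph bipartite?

Uma-Zed-Pat-Uma is an odd cycle (length 3), and a bipartite graph can contain only even cycles.

No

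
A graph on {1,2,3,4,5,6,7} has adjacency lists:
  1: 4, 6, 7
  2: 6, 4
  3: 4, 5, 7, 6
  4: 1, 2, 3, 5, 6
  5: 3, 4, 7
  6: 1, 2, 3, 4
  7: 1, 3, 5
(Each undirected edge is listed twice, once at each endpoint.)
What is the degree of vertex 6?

4

Neighbors of 6: 1, 2, 3, 4.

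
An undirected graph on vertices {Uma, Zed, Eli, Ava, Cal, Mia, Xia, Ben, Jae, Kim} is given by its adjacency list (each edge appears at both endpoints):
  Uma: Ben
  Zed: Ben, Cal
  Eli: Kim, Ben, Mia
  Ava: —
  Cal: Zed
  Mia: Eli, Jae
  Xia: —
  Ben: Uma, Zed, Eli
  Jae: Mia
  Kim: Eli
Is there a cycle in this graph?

No

|V| = 10, |E| = 7, number of components = 3.
Since 7 = 10 - 3, the graph is a forest and contains no cycle.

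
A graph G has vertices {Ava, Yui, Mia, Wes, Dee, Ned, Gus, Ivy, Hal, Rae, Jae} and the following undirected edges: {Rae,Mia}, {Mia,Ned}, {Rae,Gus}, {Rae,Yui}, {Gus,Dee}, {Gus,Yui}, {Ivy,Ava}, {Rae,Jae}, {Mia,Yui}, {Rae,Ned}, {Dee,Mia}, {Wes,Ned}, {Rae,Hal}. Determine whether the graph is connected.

No

Component: {Ava, Ivy}
Component: {Yui, Mia, Wes, Dee, Ned, Gus, Hal, Rae, Jae}
No edge joins these 2 groups, so the graph is disconnected.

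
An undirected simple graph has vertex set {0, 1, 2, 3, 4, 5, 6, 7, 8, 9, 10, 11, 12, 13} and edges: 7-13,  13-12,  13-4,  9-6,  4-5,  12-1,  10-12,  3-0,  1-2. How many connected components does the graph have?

Component: {8}
Component: {11}
Component: {0, 3}
Component: {6, 9}
Component: {1, 2, 4, 5, 7, 10, 12, 13}

5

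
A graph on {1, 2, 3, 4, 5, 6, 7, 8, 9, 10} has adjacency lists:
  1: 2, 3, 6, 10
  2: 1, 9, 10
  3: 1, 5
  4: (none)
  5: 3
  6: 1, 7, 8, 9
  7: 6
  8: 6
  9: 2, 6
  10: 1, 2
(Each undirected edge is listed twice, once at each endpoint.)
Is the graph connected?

No

Component: {4}
Component: {1, 2, 3, 5, 6, 7, 8, 9, 10}
No edge joins these 2 groups, so the graph is disconnected.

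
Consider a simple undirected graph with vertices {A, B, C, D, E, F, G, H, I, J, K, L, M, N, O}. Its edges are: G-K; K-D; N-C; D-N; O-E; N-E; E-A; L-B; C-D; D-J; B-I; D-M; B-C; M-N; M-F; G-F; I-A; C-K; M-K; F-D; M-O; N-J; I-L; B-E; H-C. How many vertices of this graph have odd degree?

Degrees: A:2, B:4, C:5, D:6, E:4, F:3, G:2, H:1, I:3, J:2, K:4, L:2, M:5, N:5, O:2
Odd-degree vertices: C, F, H, I, M, N.

6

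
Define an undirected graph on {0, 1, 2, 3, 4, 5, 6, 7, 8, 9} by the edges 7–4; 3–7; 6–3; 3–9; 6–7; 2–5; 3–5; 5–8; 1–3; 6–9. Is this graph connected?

Component: {0}
Component: {1, 2, 3, 4, 5, 6, 7, 8, 9}
No edge joins these 2 groups, so the graph is disconnected.

No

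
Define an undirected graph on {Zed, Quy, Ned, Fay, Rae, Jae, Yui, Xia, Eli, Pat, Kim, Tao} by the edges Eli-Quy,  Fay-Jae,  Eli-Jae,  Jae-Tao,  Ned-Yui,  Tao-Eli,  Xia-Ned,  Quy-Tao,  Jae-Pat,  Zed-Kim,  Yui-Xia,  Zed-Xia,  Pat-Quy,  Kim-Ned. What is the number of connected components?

Component: {Rae}
Component: {Zed, Ned, Yui, Xia, Kim}
Component: {Quy, Fay, Jae, Eli, Pat, Tao}

3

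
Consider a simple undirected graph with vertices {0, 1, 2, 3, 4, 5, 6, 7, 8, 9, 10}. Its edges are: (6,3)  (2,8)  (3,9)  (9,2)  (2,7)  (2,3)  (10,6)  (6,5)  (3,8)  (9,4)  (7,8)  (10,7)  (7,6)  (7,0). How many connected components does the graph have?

2

Component: {1}
Component: {0, 2, 3, 4, 5, 6, 7, 8, 9, 10}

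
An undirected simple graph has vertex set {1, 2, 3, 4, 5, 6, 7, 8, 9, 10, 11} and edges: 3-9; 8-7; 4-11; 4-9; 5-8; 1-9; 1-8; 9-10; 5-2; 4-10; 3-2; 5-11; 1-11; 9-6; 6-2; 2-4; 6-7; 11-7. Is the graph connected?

Yes

A breadth-first search from 1 visits 1, 9, 11, 8, 3, 10, 6, 4, 5, 7, 2 — all 11 vertices — so the graph is connected.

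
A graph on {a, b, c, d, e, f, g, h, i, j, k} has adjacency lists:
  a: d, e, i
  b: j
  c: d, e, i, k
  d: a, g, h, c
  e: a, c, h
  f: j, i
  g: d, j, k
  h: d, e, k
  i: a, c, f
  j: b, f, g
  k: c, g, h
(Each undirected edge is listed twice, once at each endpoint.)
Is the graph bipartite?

Color {d, e, i, j, k} black and {a, b, c, f, g, h} white. No edge joins two same-colored vertices, so the graph is bipartite.

Yes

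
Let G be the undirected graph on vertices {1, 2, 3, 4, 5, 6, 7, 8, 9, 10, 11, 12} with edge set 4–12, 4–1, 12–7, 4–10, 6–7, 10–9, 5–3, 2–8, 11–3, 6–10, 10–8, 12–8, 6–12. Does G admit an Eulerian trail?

No

Degrees: 1:1, 2:1, 3:2, 4:3, 5:1, 6:3, 7:2, 8:3, 9:1, 10:4, 11:1, 12:4
Odd-degree vertices: 1, 2, 4, 5, 6, 8, 9, 11 (8 total).
An Eulerian trail requires 0 or 2 odd-degree vertices; here there are 8.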